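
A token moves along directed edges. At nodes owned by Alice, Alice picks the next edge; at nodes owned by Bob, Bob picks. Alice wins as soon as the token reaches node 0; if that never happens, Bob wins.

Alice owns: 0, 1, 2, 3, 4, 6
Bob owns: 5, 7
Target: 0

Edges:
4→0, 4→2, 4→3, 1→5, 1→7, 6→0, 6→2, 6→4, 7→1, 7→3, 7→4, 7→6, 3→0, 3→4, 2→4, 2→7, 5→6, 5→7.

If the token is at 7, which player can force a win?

Bob

A0 = {0}
A1: add {3, 4, 6} — 3 (Alice) has 3→0; 4 (Alice) has 4→0; 6 (Alice) has 6→0.
A2: add {2} — 2 (Alice) has 2→4.
A3 = A2; e.g. 1 (Alice) has no edge into A2. Fixed point.
7 never enters the attractor, so Bob can avoid the target forever.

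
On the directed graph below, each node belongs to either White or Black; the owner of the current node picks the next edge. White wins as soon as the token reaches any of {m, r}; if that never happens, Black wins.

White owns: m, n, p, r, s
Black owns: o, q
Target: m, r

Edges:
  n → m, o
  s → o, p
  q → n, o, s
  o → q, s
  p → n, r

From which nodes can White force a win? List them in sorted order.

A0 = {m, r}
A1: add {n, p} — n (White) has n→m; p (White) has p→r.
A2: add {s} — s (White) has s→p.
A3 = A2; e.g. o (Black) can still go to q. Fixed point.
White's winning region = {m, n, p, r, s}.

m, n, p, r, s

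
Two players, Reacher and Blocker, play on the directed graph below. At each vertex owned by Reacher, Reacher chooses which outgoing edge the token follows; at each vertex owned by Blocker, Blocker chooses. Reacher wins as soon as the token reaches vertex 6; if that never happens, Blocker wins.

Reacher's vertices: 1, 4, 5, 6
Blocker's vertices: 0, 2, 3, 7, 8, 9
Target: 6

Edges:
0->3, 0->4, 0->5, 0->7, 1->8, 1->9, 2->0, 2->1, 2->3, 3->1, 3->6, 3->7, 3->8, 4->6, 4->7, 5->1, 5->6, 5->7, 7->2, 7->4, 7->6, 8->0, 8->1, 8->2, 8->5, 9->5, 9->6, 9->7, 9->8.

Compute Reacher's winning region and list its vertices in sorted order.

4, 5, 6

A0 = {6}
A1: add {4, 5} — 4 (Reacher) has 4→6; 5 (Reacher) has 5→6.
A2 = A1; e.g. 0 (Blocker) can still go to 3. Fixed point.
Reacher's winning region = {4, 5, 6}.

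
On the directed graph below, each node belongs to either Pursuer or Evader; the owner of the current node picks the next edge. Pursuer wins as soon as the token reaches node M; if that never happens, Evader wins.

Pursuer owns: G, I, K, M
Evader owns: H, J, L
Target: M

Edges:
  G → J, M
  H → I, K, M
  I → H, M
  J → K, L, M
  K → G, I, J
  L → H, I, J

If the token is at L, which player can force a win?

Evader

A0 = {M}
A1: add {G, I} — G (Pursuer) has G→M; I (Pursuer) has I→M.
A2: add {K} — K (Pursuer) has K→G.
A3: add {H} — H (Evader): all of {I, K, M} already in.
A4 = A3; e.g. J (Evader) can still go to L. Fixed point.
L never enters the attractor, so Evader can avoid the target forever.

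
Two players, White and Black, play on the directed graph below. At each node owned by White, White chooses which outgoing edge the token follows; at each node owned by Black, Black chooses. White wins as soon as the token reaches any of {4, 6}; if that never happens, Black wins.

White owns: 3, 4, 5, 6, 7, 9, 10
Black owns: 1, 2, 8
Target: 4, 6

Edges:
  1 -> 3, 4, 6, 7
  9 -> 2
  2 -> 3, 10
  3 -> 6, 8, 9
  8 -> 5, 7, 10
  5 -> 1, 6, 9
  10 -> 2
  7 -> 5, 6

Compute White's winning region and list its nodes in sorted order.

1, 3, 4, 5, 6, 7

A0 = {4, 6}
A1: add {3, 5, 7} — 3 (White) has 3→6; 5 (White) has 5→6; 7 (White) has 7→6.
A2: add {1} — 1 (Black): all of {3, 4, 6, 7} already in.
A3 = A2; e.g. 2 (Black) can still go to 10. Fixed point.
White's winning region = {1, 3, 4, 5, 6, 7}.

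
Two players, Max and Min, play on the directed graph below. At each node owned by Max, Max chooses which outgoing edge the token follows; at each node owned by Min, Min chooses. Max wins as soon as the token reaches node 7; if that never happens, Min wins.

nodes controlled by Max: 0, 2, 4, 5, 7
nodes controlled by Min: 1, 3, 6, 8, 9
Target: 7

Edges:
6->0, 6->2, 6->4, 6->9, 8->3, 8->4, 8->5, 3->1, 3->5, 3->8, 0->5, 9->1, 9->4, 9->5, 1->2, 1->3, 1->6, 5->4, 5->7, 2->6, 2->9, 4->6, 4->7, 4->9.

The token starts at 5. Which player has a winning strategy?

A0 = {7}
A1: add {4, 5} — 4 (Max) has 4→7; 5 (Max) has 5→7.
5 ∈ A1, so Max can force the target.

Max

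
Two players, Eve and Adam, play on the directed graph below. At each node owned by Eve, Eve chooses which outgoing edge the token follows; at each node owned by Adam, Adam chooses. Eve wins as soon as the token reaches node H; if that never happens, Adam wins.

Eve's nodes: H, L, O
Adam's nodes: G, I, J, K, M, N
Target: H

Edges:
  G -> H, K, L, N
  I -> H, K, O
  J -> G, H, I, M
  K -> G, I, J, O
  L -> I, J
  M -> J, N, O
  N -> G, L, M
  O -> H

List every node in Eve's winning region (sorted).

H, O

A0 = {H}
A1: add {O} — O (Eve) has O→H.
A2 = A1; e.g. G (Adam) can still go to K. Fixed point.
Eve's winning region = {H, O}.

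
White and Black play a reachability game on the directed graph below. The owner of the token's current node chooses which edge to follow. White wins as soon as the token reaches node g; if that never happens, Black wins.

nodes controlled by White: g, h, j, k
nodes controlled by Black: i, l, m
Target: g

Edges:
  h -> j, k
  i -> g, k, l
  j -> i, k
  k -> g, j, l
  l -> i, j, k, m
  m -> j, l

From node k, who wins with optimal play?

A0 = {g}
A1: add {k} — k (White) has k→g.
k ∈ A1, so White can force the target.

White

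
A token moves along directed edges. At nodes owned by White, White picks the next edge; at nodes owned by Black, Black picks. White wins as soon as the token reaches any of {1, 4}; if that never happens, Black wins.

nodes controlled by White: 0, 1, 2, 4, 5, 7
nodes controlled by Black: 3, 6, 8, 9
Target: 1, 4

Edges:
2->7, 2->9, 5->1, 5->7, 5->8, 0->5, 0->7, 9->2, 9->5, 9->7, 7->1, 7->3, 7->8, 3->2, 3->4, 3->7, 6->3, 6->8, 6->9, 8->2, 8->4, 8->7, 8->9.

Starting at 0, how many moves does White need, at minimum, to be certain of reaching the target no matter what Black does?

2

A0 = {1, 4}
A1: add {5, 7} — 5 (White) has 5→1; 7 (White) has 7→1.
A2: add {0, 2} — 0 (White) has 0→5; 2 (White) has 2→7.
0 enters the attractor at level 2, so White can force the target in 2 moves from there.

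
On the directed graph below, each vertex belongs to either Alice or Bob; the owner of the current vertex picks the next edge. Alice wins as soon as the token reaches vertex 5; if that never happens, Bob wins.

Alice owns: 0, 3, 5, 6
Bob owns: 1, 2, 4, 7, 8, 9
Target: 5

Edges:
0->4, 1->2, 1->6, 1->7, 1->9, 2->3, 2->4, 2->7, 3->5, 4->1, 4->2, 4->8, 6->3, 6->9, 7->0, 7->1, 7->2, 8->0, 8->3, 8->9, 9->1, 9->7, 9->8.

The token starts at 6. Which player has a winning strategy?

Alice

A0 = {5}
A1: add {3} — 3 (Alice) has 3→5.
A2: add {6} — 6 (Alice) has 6→3.
A3 = A2; e.g. 0 (Alice) has no edge into A2. Fixed point.
6 ∈ A2, so Alice can force the target.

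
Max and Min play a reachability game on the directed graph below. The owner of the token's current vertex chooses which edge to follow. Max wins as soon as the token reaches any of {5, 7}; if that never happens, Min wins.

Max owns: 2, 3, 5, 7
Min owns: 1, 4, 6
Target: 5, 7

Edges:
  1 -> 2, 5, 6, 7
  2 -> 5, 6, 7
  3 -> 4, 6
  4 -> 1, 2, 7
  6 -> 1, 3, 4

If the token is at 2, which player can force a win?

Max

A0 = {5, 7}
A1: add {2} — 2 (Max) has 2→5.
A2 = A1; e.g. 1 (Min) can still go to 6. Fixed point.
2 ∈ A1, so Max can force the target.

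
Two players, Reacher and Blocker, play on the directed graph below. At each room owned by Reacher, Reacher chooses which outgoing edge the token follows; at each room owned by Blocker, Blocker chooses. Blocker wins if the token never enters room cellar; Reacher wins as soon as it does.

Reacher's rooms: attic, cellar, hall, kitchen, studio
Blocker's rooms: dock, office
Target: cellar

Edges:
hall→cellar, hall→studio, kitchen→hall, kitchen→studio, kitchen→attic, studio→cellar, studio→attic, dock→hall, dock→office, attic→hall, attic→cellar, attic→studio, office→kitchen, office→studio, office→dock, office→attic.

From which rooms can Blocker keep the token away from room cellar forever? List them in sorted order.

A0 = {cellar}
A1: add {attic, hall, studio} — hall (Reacher) has hall→cellar; studio (Reacher) has studio→cellar; attic (Reacher) has attic→cellar.
A2: add {kitchen} — kitchen (Reacher) has kitchen→hall.
A3 = A2; e.g. dock (Blocker) can still go to office. Fixed point.
Reacher's attractor = {attic, cellar, hall, kitchen, studio}; Blocker avoids the target exactly from the complement.

dock, office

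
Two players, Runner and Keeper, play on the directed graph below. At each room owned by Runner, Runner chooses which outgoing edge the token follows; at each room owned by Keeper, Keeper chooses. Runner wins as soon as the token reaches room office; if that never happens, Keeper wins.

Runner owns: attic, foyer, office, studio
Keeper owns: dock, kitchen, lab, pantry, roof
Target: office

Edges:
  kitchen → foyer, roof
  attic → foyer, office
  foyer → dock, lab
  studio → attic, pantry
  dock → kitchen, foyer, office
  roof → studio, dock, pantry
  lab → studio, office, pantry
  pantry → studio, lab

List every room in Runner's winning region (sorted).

A0 = {office}
A1: add {attic} — attic (Runner) has attic→office.
A2: add {studio} — studio (Runner) has studio→attic.
A3 = A2; e.g. kitchen (Keeper) can still go to foyer. Fixed point.
Runner's winning region = {attic, office, studio}.

attic, office, studio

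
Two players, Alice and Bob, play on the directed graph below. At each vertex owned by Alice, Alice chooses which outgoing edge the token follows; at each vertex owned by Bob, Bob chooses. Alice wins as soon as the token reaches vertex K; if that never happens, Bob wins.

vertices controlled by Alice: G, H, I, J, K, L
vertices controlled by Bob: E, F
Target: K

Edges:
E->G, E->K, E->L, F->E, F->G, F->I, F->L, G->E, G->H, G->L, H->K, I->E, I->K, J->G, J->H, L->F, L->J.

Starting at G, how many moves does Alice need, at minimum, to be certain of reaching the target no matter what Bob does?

A0 = {K}
A1: add {H, I} — H (Alice) has H→K; I (Alice) has I→K.
A2: add {G, J} — G (Alice) has G→H; J (Alice) has J→H.
G enters the attractor at level 2, so Alice can force the target in 2 moves from there.

2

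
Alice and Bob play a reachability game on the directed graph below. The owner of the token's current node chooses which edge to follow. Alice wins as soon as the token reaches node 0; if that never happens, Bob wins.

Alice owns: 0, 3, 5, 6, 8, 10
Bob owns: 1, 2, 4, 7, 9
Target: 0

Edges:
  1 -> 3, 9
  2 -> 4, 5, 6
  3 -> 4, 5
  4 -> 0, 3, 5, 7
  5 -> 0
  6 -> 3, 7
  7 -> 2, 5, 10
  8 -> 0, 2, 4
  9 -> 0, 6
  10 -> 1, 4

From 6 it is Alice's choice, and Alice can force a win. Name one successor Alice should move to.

A0 = {0}
A1: add {5, 8} — 5 (Alice) has 5→0; 8 (Alice) has 8→0.
A2: add {3} — 3 (Alice) has 3→5.
A3: add {6} — 6 (Alice) has 6→3.
A4: add {9} — 9 (Bob): all of {0, 6} already in.
A5: add {1} — 1 (Bob): all of {3, 9} already in.
A6: add {10} — 10 (Alice) has 10→1.
A7 = A6; e.g. 2 (Bob) can still go to 4. Fixed point.
From 6, successor 3 is in the attractor (rank 2); the other successor 7 is not.

3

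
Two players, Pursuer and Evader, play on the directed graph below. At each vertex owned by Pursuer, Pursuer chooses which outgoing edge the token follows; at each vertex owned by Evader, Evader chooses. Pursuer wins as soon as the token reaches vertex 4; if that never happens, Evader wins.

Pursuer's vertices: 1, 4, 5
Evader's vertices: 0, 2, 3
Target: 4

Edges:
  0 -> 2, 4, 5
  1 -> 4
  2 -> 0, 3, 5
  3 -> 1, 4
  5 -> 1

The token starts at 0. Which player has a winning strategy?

A0 = {4}
A1: add {1} — 1 (Pursuer) has 1→4.
A2: add {3, 5} — 3 (Evader): all of {1, 4} already in; 5 (Pursuer) has 5→1.
A3 = A2; e.g. 0 (Evader) can still go to 2. Fixed point.
0 never enters the attractor, so Evader can avoid the target forever.

Evader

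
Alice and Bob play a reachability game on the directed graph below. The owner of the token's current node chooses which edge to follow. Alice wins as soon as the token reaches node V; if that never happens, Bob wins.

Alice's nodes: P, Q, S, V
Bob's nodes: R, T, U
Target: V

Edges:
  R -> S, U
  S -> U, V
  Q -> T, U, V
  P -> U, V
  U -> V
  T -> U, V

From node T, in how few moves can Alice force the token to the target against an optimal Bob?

A0 = {V}
A1: add {P, Q, S, U} — P (Alice) has P→V; Q (Alice) has Q→V; S (Alice) has S→V; U (Bob): all of {V} already in.
A2: add {R, T} — R (Bob): all of {S, U} already in; T (Bob): all of {U, V} already in.
A2 = all vertices. Fixed point.
T enters the attractor at level 2, so Alice can force the target in 2 moves from there.

2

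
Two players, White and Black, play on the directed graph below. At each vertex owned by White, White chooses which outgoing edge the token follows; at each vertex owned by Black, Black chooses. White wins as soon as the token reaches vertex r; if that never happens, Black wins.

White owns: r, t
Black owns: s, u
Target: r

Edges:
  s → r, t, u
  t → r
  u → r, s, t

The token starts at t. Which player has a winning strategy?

A0 = {r}
A1: add {t} — t (White) has t→r.
A2 = A1; e.g. s (Black) can still go to u. Fixed point.
t ∈ A1, so White can force the target.

White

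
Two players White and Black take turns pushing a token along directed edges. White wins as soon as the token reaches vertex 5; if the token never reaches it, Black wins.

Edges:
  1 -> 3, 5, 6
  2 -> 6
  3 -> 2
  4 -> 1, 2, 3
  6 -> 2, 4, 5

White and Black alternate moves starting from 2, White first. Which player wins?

Track states (vertex, player-to-move).
A0 = {(5,White), (5,Black)}
A1: add {(1,White), (6,White)}.
A2: add {(2,Black)}.
A3: add {(3,White), (4,White)}.
A4: add {(1,Black)}.
A5 = A4; e.g. (2,White) stays out. (2,White) never enters ⇒ Black avoids the target.

Black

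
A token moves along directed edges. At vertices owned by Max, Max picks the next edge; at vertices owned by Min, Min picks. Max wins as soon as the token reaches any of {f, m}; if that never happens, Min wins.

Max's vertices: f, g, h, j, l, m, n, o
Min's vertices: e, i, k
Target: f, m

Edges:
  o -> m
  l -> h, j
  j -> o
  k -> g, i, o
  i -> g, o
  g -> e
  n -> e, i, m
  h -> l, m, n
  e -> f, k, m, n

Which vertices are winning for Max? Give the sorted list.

f, h, j, l, m, n, o

A0 = {f, m}
A1: add {h, n, o} — h (Max) has h→m; n (Max) has n→m; o (Max) has o→m.
A2: add {j, l} — j (Max) has j→o; l (Max) has l→h.
A3 = A2; e.g. e (Min) can still go to k. Fixed point.
Max's winning region = {f, h, j, l, m, n, o}.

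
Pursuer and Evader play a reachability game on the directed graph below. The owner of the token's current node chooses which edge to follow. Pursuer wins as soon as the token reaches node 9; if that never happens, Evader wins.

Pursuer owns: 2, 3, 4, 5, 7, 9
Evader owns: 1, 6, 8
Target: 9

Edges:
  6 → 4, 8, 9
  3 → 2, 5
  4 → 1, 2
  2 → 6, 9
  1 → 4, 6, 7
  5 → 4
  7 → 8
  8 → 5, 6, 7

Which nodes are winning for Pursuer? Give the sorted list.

A0 = {9}
A1: add {2} — 2 (Pursuer) has 2→9.
A2: add {3, 4} — 3 (Pursuer) has 3→2; 4 (Pursuer) has 4→2.
A3: add {5} — 5 (Pursuer) has 5→4.
A4 = A3; e.g. 1 (Evader) can still go to 6. Fixed point.
Pursuer's winning region = {2, 3, 4, 5, 9}.

2, 3, 4, 5, 9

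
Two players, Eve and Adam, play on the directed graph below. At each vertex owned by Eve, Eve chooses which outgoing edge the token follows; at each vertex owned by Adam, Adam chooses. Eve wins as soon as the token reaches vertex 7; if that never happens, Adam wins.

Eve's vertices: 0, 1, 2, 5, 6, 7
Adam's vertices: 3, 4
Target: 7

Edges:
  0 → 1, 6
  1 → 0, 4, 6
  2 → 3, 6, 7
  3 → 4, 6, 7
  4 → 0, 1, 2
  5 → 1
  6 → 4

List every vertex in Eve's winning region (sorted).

2, 7

A0 = {7}
A1: add {2} — 2 (Eve) has 2→7.
A2 = A1; e.g. 0 (Eve) has no edge into A1. Fixed point.
Eve's winning region = {2, 7}.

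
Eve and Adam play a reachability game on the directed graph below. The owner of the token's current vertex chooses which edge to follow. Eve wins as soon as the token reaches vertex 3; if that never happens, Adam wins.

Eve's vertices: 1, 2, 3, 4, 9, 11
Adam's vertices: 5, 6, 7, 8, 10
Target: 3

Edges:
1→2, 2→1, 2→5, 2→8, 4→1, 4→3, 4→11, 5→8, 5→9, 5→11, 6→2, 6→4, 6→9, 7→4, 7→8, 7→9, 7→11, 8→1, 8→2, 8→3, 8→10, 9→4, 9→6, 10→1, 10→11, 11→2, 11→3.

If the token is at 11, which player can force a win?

A0 = {3}
A1: add {4, 11} — 4 (Eve) has 4→3; 11 (Eve) has 11→3.
11 ∈ A1, so Eve can force the target.

Eve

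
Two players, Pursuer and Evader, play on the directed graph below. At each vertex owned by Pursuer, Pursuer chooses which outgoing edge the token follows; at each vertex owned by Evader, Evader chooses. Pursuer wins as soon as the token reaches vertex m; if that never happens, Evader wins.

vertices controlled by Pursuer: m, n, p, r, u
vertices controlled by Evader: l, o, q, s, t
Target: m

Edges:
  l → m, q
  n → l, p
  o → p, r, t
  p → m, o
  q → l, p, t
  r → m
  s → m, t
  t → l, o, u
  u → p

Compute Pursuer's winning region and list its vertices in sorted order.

A0 = {m}
A1: add {p, r} — p (Pursuer) has p→m; r (Pursuer) has r→m.
A2: add {n, u} — n (Pursuer) has n→p; u (Pursuer) has u→p.
A3 = A2; e.g. l (Evader) can still go to q. Fixed point.
Pursuer's winning region = {m, n, p, r, u}.

m, n, p, r, u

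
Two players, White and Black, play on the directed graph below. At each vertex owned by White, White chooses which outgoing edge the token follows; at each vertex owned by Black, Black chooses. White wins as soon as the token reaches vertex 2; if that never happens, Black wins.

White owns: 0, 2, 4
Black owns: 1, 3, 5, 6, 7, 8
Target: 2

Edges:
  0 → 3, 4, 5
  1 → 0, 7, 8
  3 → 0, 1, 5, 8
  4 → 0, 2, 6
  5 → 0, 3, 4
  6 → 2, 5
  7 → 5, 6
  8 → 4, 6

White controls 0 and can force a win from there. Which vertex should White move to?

A0 = {2}
A1: add {4} — 4 (White) has 4→2.
A2: add {0} — 0 (White) has 0→4.
A3 = A2; e.g. 1 (Black) can still go to 7. Fixed point.
From 0, successor 4 is in the attractor (rank 1); the other successors 3, 5 are not.

4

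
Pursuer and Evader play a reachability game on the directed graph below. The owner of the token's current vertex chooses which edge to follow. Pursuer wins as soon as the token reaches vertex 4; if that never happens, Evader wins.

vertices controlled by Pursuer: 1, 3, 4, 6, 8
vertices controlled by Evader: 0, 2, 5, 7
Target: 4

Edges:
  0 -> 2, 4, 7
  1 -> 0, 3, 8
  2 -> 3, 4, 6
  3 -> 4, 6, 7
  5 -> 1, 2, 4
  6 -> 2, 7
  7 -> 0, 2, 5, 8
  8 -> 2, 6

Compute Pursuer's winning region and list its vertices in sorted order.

1, 3, 4

A0 = {4}
A1: add {3} — 3 (Pursuer) has 3→4.
A2: add {1} — 1 (Pursuer) has 1→3.
A3 = A2; e.g. 0 (Evader) can still go to 2. Fixed point.
Pursuer's winning region = {1, 3, 4}.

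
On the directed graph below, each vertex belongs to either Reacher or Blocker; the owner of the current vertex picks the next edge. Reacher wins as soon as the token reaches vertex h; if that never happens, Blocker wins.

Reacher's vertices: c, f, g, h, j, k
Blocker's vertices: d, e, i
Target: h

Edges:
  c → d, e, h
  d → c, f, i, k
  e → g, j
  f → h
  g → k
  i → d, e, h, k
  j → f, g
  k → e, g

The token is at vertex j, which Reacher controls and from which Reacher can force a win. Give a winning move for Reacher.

A0 = {h}
A1: add {c, f} — c (Reacher) has c→h; f (Reacher) has f→h.
A2: add {j} — j (Reacher) has j→f.
A3 = A2; e.g. d (Blocker) can still go to i. Fixed point.
From j, successor f is in the attractor (rank 1); the other successor g is not.

f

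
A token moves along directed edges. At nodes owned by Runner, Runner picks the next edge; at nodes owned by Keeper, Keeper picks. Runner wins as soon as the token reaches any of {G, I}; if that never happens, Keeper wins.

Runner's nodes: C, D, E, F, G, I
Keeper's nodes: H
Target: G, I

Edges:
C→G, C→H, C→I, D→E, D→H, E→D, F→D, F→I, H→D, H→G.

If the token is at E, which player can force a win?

A0 = {G, I}
A1: add {C, F} — C (Runner) has C→G; F (Runner) has F→I.
A2 = A1; e.g. D (Runner) has no edge into A1. Fixed point.
E never enters the attractor, so Keeper can avoid the target forever.

Keeper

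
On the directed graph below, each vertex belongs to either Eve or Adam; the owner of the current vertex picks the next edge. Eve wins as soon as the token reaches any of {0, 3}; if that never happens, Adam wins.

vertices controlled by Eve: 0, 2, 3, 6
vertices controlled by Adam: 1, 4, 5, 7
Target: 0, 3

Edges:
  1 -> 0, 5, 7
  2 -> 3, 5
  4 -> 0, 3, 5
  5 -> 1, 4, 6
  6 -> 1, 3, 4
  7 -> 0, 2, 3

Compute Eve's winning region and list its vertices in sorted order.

A0 = {0, 3}
A1: add {2, 6} — 2 (Eve) has 2→3; 6 (Eve) has 6→3.
A2: add {7} — 7 (Adam): all of {0, 2, 3} already in.
A3 = A2; e.g. 1 (Adam) can still go to 5. Fixed point.
Eve's winning region = {0, 2, 3, 6, 7}.

0, 2, 3, 6, 7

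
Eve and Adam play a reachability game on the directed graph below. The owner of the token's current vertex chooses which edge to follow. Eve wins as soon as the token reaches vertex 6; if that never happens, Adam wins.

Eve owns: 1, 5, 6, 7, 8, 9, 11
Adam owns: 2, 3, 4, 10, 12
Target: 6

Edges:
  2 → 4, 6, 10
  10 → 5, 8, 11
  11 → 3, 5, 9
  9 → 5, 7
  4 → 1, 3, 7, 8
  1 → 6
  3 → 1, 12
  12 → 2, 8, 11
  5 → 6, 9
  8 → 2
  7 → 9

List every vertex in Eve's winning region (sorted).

1, 5, 6, 7, 9, 11

A0 = {6}
A1: add {1, 5} — 1 (Eve) has 1→6; 5 (Eve) has 5→6.
A2: add {9, 11} — 9 (Eve) has 9→5; 11 (Eve) has 11→5.
A3: add {7} — 7 (Eve) has 7→9.
A4 = A3; e.g. 2 (Adam) can still go to 4. Fixed point.
Eve's winning region = {1, 5, 6, 7, 9, 11}.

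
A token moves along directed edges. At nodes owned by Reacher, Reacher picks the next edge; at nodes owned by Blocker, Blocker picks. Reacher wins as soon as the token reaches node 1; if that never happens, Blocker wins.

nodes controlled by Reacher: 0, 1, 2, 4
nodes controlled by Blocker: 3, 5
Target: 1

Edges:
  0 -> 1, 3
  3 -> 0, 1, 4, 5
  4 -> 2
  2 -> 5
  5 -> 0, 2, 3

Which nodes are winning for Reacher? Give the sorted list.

0, 1

A0 = {1}
A1: add {0} — 0 (Reacher) has 0→1.
A2 = A1; e.g. 2 (Reacher) has no edge into A1. Fixed point.
Reacher's winning region = {0, 1}.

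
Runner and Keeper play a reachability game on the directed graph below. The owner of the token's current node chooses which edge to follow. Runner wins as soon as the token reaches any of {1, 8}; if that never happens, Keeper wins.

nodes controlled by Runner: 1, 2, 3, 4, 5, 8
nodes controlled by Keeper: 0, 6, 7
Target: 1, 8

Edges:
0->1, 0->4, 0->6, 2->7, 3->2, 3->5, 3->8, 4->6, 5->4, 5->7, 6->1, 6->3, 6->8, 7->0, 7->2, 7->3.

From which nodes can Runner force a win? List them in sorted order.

0, 1, 3, 4, 5, 6, 8

A0 = {1, 8}
A1: add {3} — 3 (Runner) has 3→8.
A2: add {6} — 6 (Keeper): all of {1, 3, 8} already in.
A3: add {4} — 4 (Runner) has 4→6.
A4: add {0, 5} — 0 (Keeper): all of {1, 4, 6} already in; 5 (Runner) has 5→4.
A5 = A4; e.g. 2 (Runner) has no edge into A4. Fixed point.
Runner's winning region = {0, 1, 3, 4, 5, 6, 8}.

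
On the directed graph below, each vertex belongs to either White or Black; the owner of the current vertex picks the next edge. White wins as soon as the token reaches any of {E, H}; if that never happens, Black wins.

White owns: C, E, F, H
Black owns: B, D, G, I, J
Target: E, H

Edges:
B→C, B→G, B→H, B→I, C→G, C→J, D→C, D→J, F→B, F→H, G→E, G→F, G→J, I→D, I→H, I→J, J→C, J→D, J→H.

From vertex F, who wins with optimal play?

White

A0 = {E, H}
A1: add {F} — F (White) has F→H.
A2 = A1; e.g. B (Black) can still go to C. Fixed point.
F ∈ A1, so White can force the target.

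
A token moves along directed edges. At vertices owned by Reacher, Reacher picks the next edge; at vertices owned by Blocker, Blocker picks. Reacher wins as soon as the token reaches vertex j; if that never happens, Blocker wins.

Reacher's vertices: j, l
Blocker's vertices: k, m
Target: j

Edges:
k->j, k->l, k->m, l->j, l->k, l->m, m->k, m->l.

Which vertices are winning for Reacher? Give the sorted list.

j, l

A0 = {j}
A1: add {l} — l (Reacher) has l→j.
A2 = A1; e.g. k (Blocker) can still go to m. Fixed point.
Reacher's winning region = {j, l}.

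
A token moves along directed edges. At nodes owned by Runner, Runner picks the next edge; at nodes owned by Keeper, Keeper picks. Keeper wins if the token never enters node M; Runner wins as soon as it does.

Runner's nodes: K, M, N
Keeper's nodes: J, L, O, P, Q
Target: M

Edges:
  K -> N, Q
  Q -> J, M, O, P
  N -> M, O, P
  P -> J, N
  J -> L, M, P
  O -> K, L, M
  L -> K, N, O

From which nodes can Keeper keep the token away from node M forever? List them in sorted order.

A0 = {M}
A1: add {N} — N (Runner) has N→M.
A2: add {K} — K (Runner) has K→N.
A3 = A2; e.g. J (Keeper) can still go to L. Fixed point.
Runner's attractor = {K, M, N}; Keeper avoids the target exactly from the complement.

J, L, O, P, Q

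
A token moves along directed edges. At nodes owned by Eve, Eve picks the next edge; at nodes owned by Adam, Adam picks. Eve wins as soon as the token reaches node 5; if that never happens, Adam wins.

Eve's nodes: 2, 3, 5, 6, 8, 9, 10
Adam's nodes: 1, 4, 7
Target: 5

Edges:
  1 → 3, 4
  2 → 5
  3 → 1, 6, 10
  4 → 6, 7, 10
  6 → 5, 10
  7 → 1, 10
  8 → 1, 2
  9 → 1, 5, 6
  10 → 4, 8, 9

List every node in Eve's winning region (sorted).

A0 = {5}
A1: add {2, 6, 9} — 2 (Eve) has 2→5; 6 (Eve) has 6→5; 9 (Eve) has 9→5.
A2: add {3, 8, 10} — 3 (Eve) has 3→6; 8 (Eve) has 8→2; 10 (Eve) has 10→9.
A3 = A2; e.g. 1 (Adam) can still go to 4. Fixed point.
Eve's winning region = {2, 3, 5, 6, 8, 9, 10}.

2, 3, 5, 6, 8, 9, 10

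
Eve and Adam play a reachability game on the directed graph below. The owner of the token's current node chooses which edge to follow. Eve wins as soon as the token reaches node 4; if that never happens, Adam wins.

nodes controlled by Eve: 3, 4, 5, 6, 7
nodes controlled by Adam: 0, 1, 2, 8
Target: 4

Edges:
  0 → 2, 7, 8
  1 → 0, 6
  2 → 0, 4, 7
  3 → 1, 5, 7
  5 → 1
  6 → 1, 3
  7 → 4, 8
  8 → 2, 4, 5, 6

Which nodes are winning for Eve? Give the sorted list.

A0 = {4}
A1: add {7} — 7 (Eve) has 7→4.
A2: add {3} — 3 (Eve) has 3→7.
A3: add {6} — 6 (Eve) has 6→3.
A4 = A3; e.g. 0 (Adam) can still go to 2. Fixed point.
Eve's winning region = {3, 4, 6, 7}.

3, 4, 6, 7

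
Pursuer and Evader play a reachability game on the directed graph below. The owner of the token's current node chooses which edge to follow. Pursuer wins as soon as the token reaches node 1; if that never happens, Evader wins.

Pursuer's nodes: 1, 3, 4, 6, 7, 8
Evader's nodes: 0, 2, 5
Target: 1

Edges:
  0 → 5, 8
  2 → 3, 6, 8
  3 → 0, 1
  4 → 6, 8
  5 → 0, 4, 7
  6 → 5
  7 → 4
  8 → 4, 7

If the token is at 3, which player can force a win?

A0 = {1}
A1: add {3} — 3 (Pursuer) has 3→1.
A2 = A1; e.g. 0 (Evader) can still go to 5. Fixed point.
3 ∈ A1, so Pursuer can force the target.

Pursuer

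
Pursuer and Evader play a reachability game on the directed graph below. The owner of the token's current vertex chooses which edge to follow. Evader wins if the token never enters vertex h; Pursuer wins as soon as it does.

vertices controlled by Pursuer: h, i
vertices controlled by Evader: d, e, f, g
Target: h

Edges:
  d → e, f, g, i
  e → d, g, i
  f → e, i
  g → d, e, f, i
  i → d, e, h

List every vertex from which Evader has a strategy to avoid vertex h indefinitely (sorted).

d, e, f, g

A0 = {h}
A1: add {i} — i (Pursuer) has i→h.
A2 = A1; e.g. d (Evader) can still go to e. Fixed point.
Pursuer's attractor = {h, i}; Evader avoids the target exactly from the complement.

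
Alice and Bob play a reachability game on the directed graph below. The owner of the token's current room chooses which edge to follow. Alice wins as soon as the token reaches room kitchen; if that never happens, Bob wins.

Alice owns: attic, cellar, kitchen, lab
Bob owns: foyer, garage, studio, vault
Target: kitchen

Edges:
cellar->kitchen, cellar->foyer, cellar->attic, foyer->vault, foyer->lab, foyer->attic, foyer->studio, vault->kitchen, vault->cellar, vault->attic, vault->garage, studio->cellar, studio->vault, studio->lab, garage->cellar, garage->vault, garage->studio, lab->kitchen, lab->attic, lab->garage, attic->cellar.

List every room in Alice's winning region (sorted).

attic, cellar, kitchen, lab

A0 = {kitchen}
A1: add {cellar, lab} — cellar (Alice) has cellar→kitchen; lab (Alice) has lab→kitchen.
A2: add {attic} — attic (Alice) has attic→cellar.
A3 = A2; e.g. foyer (Bob) can still go to vault. Fixed point.
Alice's winning region = {attic, cellar, kitchen, lab}.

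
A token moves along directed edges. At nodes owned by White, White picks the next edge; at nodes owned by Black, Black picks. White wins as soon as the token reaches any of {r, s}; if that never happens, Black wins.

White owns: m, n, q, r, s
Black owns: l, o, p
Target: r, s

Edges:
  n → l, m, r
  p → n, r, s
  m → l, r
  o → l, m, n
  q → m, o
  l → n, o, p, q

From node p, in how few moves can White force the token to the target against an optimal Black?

2

A0 = {r, s}
A1: add {m, n} — m (White) has m→r; n (White) has n→r.
A2: add {p, q} — p (Black): all of {n, r, s} already in; q (White) has q→m.
A3 = A2; e.g. l (Black) can still go to o. Fixed point.
p enters the attractor at level 2, so White can force the target in 2 moves from there.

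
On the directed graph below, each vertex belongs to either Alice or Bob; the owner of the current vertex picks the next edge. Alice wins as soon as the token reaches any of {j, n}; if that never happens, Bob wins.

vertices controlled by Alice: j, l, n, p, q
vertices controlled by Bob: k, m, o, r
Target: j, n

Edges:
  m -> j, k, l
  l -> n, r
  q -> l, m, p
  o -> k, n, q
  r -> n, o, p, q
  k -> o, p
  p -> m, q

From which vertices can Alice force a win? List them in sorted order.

j, l, n, p, q

A0 = {j, n}
A1: add {l} — l (Alice) has l→n.
A2: add {q} — q (Alice) has q→l.
A3: add {p} — p (Alice) has p→q.
A4 = A3; e.g. k (Bob) can still go to o. Fixed point.
Alice's winning region = {j, l, n, p, q}.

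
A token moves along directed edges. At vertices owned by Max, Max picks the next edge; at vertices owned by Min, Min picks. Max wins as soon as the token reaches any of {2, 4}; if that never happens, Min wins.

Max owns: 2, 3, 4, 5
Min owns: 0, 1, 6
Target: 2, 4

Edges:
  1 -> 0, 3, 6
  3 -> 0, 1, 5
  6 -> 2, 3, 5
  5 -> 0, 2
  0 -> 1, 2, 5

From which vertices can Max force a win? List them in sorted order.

A0 = {2, 4}
A1: add {5} — 5 (Max) has 5→2.
A2: add {3} — 3 (Max) has 3→5.
A3: add {6} — 6 (Min): all of {2, 3, 5} already in.
A4 = A3; e.g. 0 (Min) can still go to 1. Fixed point.
Max's winning region = {2, 3, 4, 5, 6}.

2, 3, 4, 5, 6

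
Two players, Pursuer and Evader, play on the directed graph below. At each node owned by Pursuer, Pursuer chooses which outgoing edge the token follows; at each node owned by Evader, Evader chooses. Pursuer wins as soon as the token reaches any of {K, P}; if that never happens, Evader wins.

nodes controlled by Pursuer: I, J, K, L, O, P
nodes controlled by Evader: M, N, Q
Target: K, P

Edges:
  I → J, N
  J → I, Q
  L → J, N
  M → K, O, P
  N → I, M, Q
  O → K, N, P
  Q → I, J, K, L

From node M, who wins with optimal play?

A0 = {K, P}
A1: add {O} — O (Pursuer) has O→K.
A2: add {M} — M (Evader): all of {K, O, P} already in.
A3 = A2; e.g. I (Pursuer) has no edge into A2. Fixed point.
M ∈ A2, so Pursuer can force the target.

Pursuer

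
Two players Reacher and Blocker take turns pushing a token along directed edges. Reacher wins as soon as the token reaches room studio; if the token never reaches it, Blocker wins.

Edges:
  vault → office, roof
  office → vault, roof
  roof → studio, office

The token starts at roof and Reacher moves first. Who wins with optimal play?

Reacher

Track states (vertex, player-to-move).
A0 = {(studio,Reacher), (studio,Blocker)}
A1: add {(roof,Reacher)}.
(roof,Reacher) ∈ A1 ⇒ Reacher forces the target.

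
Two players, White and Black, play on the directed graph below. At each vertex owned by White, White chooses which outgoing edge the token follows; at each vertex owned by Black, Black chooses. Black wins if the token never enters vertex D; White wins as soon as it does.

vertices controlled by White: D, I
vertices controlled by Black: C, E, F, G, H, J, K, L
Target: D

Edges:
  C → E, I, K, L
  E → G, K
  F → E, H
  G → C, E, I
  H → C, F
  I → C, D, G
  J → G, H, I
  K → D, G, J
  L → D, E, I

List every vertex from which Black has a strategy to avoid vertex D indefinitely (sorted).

C, E, F, G, H, J, K, L

A0 = {D}
A1: add {I} — I (White) has I→D.
A2 = A1; e.g. C (Black) can still go to E. Fixed point.
White's attractor = {D, I}; Black avoids the target exactly from the complement.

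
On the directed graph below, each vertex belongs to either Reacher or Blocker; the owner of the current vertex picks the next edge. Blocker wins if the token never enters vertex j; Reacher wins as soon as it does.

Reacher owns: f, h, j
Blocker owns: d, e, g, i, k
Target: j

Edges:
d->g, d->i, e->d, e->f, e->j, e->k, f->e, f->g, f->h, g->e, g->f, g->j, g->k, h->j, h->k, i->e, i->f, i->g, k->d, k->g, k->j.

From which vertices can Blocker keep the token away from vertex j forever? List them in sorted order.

A0 = {j}
A1: add {h} — h (Reacher) has h→j.
A2: add {f} — f (Reacher) has f→h.
A3 = A2; e.g. d (Blocker) can still go to g. Fixed point.
Reacher's attractor = {f, h, j}; Blocker avoids the target exactly from the complement.

d, e, g, i, k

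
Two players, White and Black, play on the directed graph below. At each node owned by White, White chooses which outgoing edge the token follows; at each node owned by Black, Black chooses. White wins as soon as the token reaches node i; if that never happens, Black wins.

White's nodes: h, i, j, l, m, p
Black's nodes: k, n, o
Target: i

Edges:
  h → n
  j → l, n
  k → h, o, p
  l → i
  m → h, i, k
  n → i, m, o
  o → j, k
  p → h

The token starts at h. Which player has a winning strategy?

Black

A0 = {i}
A1: add {l, m} — l (White) has l→i; m (White) has m→i.
A2: add {j} — j (White) has j→l.
A3 = A2; e.g. h (White) has no edge into A2. Fixed point.
h never enters the attractor, so Black can avoid the target forever.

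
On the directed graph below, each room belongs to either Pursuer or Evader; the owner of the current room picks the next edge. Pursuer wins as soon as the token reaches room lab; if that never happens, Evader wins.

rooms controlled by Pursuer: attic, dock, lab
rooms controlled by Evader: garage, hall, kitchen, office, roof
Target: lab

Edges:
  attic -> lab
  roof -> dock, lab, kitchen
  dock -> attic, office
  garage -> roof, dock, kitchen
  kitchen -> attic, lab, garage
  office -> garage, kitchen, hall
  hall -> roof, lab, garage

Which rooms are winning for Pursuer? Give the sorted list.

A0 = {lab}
A1: add {attic} — attic (Pursuer) has attic→lab.
A2: add {dock} — dock (Pursuer) has dock→attic.
A3 = A2; e.g. roof (Evader) can still go to kitchen. Fixed point.
Pursuer's winning region = {attic, dock, lab}.

attic, dock, lab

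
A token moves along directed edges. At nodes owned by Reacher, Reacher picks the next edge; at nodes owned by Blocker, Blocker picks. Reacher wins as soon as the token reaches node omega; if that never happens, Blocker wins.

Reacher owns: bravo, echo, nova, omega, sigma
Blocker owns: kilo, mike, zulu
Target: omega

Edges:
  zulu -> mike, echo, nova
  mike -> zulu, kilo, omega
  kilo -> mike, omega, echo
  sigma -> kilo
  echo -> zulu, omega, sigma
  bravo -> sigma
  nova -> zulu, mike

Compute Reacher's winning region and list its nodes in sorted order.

echo, omega

A0 = {omega}
A1: add {echo} — echo (Reacher) has echo→omega.
A2 = A1; e.g. zulu (Blocker) can still go to mike. Fixed point.
Reacher's winning region = {echo, omega}.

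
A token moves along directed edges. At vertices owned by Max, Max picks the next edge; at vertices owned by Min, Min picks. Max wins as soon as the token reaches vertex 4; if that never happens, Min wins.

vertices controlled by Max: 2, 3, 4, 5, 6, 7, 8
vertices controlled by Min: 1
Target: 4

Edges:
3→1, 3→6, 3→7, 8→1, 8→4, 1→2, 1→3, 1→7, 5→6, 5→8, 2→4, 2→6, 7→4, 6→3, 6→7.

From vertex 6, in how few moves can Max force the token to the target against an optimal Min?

A0 = {4}
A1: add {2, 7, 8} — 2 (Max) has 2→4; 7 (Max) has 7→4; 8 (Max) has 8→4.
A2: add {3, 5, 6} — 3 (Max) has 3→7; 5 (Max) has 5→8; 6 (Max) has 6→7.
6 enters the attractor at level 2, so Max can force the target in 2 moves from there.

2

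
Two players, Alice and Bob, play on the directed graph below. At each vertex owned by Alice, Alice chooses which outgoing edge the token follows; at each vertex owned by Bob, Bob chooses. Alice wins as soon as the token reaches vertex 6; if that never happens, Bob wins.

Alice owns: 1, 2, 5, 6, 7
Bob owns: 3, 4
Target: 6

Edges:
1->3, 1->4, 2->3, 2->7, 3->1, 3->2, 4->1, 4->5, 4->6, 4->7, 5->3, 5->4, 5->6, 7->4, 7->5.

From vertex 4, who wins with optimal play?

A0 = {6}
A1: add {5} — 5 (Alice) has 5→6.
A2: add {7} — 7 (Alice) has 7→5.
A3: add {2} — 2 (Alice) has 2→7.
A4 = A3; e.g. 1 (Alice) has no edge into A3. Fixed point.
4 never enters the attractor, so Bob can avoid the target forever.

Bob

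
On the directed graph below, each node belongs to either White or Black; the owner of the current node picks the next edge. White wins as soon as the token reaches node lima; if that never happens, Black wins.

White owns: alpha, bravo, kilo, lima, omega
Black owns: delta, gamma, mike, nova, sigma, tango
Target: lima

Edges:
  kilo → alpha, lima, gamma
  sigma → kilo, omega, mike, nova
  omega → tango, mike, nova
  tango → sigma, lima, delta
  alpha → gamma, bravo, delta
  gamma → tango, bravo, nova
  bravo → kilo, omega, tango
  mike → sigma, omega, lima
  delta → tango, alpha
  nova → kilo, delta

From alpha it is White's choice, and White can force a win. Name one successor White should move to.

A0 = {lima}
A1: add {kilo} — kilo (White) has kilo→lima.
A2: add {bravo} — bravo (White) has bravo→kilo.
A3: add {alpha} — alpha (White) has alpha→bravo.
A4 = A3; e.g. sigma (Black) can still go to omega. Fixed point.
From alpha, successor bravo is in the attractor (rank 2); the other successors delta, gamma are not.

bravo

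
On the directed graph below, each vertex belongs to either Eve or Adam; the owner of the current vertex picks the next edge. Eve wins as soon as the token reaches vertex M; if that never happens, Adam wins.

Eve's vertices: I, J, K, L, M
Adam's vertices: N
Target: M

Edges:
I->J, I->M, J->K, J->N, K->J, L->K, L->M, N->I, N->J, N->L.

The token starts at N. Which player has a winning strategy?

Adam

A0 = {M}
A1: add {I, L} — I (Eve) has I→M; L (Eve) has L→M.
A2 = A1; e.g. J (Eve) has no edge into A1. Fixed point.
N never enters the attractor, so Adam can avoid the target forever.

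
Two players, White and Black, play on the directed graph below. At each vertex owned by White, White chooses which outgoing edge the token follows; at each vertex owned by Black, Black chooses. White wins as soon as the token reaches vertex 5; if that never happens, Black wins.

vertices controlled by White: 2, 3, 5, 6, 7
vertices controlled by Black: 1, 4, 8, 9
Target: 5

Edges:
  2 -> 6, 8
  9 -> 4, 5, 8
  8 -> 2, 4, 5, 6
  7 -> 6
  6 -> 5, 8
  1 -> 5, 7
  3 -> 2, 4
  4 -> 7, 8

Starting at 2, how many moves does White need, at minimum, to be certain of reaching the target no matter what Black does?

2

A0 = {5}
A1: add {6} — 6 (White) has 6→5.
A2: add {2, 7} — 2 (White) has 2→6; 7 (White) has 7→6.
2 enters the attractor at level 2, so White can force the target in 2 moves from there.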